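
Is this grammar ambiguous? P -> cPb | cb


balanced c^n…b^n: each string has a unique parse
Unambiguous


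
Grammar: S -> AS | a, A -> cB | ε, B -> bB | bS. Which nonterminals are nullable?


A nonterminal is nullable iff some alternative derives ε (directly, or every symbol in it is nullable)
Nullable: {A}


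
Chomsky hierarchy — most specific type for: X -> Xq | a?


Left-linear: every RHS is a terminal or one nonterminal followed by a terminal
Classification: Type 3 (Regular)


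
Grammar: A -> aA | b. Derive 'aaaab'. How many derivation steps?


Derivation: A => aA => aaA => aaaA => aaaaA => aaaab
Steps: 5


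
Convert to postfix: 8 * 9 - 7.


Left to right (same or higher precedence on left)
Postfix: 8 9 * 7 -


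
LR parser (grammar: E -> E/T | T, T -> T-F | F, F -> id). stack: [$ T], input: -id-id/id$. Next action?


shift '-' to continue T -> T-F
Action: shift


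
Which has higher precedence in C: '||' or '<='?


'<=' is relational (level 7); '||' is logical OR (level 1)
Higher level binds tighter
'<=' has higher precedence than '||'


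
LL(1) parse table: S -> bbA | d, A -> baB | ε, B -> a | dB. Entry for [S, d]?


For [S, d]: 'd' ∈ FIRST(d)
Entry: S -> d


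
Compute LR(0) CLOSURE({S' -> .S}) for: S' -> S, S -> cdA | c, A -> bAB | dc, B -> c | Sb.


Start: S' -> .S
For each item with dot before a nonterminal B, add B -> .γ for every B-production
Closure: [S' -> .S, S -> .cdA, S -> .c]


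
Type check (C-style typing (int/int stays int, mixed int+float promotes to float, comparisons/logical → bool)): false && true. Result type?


Operand types: bool && bool
Rule: logical operators take bool operands and yield bool
Result type: bool


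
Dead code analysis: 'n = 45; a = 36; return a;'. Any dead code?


n is assigned but never read
Dead: 'n = 45'


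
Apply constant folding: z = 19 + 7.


19 + 7 = 26 at compile time
Optimized: z = 26


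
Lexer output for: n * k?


Scan left to right, longest-match per lexeme
Tokens: ID(n), OP(*), ID(k)


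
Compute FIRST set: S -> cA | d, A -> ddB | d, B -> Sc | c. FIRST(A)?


Per alternative of A: FIRST(ddB) = {d}; FIRST(d) = {d}
FIRST(A) = {d}


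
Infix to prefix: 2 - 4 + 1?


left-to-right (same/higher precedence on left): tree is (+ (- 2 4) 1)
Prefix: + - 2 4 1


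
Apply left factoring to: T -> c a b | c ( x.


Common prefix: 'c'
Factored: T -> c T', T' -> a b | ( x


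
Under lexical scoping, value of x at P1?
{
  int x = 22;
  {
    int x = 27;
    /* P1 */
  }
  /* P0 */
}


x declared in the same block as P1
x = 27


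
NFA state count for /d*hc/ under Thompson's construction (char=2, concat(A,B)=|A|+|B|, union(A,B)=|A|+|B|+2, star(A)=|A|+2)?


Syntax tree has 3 char leaf(s), 0 union(s), 1 star(s)
chars contribute 3×2 = 6; each union adds +2; each star adds +2
Total: 6 + 0 + 2 = 8 states


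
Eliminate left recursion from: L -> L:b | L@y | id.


Left-recursive alternatives: L:b, L@y; non-recursive: id
Introduce L': L -> idL', L' -> :bL' | @yL' | ε


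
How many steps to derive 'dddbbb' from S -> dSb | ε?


Derivation: S => dSb => ddSbb => dddSbbb => dddbbb
Steps: 4


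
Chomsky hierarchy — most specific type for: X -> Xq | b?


Left-linear: every RHS is a terminal or one nonterminal followed by a terminal
Classification: Type 3 (Regular)


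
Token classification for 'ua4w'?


Pattern: letter/underscore followed by alphanumerics, not a keyword
Type: IDENTIFIER


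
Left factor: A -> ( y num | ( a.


Common prefix: '('
Factored: A -> ( A', A' -> y num | a


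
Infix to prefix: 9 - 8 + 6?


left-to-right (same/higher precedence on left): tree is (+ (- 9 8) 6)
Prefix: + - 9 8 6


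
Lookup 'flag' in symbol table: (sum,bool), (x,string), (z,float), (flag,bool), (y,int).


Lookup 'flag' → type bool


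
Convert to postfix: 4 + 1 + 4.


Left to right (same or higher precedence on left)
Postfix: 4 1 + 4 +


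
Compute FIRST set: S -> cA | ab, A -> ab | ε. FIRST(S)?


Per alternative of S: FIRST(cA) = {c}; FIRST(ab) = {a}
FIRST(S) = {a, c}


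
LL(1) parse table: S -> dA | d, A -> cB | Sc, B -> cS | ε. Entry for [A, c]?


For [A, c]: 'c' ∈ FIRST(cB)
Entry: A -> cB


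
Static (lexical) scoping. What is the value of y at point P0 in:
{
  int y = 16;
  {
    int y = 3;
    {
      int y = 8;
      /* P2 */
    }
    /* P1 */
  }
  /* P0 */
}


y declared in the same block as P0
y = 16


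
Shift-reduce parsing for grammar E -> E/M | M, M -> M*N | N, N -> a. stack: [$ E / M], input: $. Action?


handle 'E/M' on top; lookahead ∈ FOLLOW(E) = {/, $}
Action: reduce (E -> E/M)


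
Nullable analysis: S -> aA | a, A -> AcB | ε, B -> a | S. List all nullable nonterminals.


A nonterminal is nullable iff some alternative derives ε (directly, or every symbol in it is nullable)
Nullable: {A}


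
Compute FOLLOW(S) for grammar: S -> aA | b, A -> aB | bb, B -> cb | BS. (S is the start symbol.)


$ ∈ FOLLOW(S). For each A -> αBβ: add FIRST(β)\{ε} to FOLLOW(B); if β nullable, add FOLLOW(A).
FOLLOW(S) = {$, a, b}


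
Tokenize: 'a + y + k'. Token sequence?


Scan left to right, longest-match per lexeme
Tokens: ID(a), OP(+), ID(y), OP(+), ID(k)


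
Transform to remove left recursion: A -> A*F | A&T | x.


Left-recursive alternatives: A*F, A&T; non-recursive: x
Introduce A': A -> xA', A' -> *FA' | &TA' | ε


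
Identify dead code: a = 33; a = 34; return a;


first assignment to a is overwritten before any read
Dead: 'a = 33'


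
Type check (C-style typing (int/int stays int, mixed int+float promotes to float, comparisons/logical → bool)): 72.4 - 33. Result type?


Operand types: float - int
Rule: mixed int/float promotes to float; int/int stays int
Result type: float


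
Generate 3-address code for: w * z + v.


Break into single-operator statements:
t1 = w * z
t2 = t1 + v


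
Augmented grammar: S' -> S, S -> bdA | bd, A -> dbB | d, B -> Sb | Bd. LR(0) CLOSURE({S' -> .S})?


Start: S' -> .S
For each item with dot before a nonterminal B, add B -> .γ for every B-production
Closure: [S' -> .S, S -> .bdA, S -> .bd]


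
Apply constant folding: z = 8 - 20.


8 - 20 = -12 at compile time
Optimized: z = -12


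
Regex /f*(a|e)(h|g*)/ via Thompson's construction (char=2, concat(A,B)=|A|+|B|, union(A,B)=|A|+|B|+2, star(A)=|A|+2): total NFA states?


Syntax tree has 5 char leaf(s), 2 union(s), 2 star(s)
chars contribute 5×2 = 10; each union adds +2; each star adds +2
Total: 10 + 4 + 4 = 18 states


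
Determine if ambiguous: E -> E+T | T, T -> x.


precedence layered via separate nonterminal T: deterministic
Unambiguous


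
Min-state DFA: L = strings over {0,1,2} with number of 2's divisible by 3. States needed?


Track (count of 2) mod 3: states 0..2, accept at 0
Minimal DFA: 3 states


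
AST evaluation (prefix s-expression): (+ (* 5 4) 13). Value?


Evaluate inner: (* 5 4) = 20
Evaluate root: (+ 20 13) = 33
Result: 33


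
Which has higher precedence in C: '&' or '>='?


'>=' is relational (level 7); '&' is bitwise AND (level 5)
Higher level binds tighter
'>=' has higher precedence than '&'


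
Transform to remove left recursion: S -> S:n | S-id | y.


Left-recursive alternatives: S:n, S-id; non-recursive: y
Introduce S': S -> yS', S' -> :nS' | -idS' | ε


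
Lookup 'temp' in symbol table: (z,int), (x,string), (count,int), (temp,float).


Lookup 'temp' → type float


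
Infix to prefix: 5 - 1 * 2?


'*' binds tighter: tree is (- 5 (* 1 2))
Prefix: - 5 * 1 2


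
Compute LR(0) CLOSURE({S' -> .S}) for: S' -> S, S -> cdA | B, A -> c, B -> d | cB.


Start: S' -> .S
For each item with dot before a nonterminal B, add B -> .γ for every B-production
Closure: [S' -> .S, S -> .cdA, S -> .B, B -> .d, B -> .cB]


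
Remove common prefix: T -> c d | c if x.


Common prefix: 'c'
Factored: T -> c T', T' -> d | if x


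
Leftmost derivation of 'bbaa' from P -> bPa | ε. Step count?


Derivation: P => bPa => bbPaa => bbaa
Steps: 3


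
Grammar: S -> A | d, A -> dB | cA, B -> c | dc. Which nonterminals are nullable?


A nonterminal is nullable iff some alternative derives ε (directly, or every symbol in it is nullable)
Nullable: {}


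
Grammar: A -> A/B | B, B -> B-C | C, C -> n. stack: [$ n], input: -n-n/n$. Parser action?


'n' on top is the handle for C -> n
Action: reduce (C -> n)


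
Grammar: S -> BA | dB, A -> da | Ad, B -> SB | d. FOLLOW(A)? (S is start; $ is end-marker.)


$ ∈ FOLLOW(S). For each A -> αBβ: add FIRST(β)\{ε} to FOLLOW(B); if β nullable, add FOLLOW(A).
FOLLOW(A) = {$, d}


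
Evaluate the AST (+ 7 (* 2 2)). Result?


Evaluate inner: (* 2 2) = 4
Evaluate root: (+ 7 4) = 11
Result: 11


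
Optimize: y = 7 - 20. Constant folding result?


7 - 20 = -13 at compile time
Optimized: y = -13


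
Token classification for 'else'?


Pattern: reserved word
Type: KEYWORD


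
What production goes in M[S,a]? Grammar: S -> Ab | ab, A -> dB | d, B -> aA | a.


For [S, a]: 'a' ∈ FIRST(ab)
Entry: S -> ab


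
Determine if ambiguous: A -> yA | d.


right-linear, alternatives start with distinct terminals 'y' vs 'd': unique leftmost derivation
Unambiguous


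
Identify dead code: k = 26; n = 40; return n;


k is assigned but never read
Dead: 'k = 26'


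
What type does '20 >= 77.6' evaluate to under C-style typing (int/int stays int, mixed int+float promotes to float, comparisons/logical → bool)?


Operand types: int >= float
Rule: comparison yields bool
Result type: bool


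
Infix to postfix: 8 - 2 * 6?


* has higher precedence, evaluate 2*6 first
Postfix: 8 2 6 * -


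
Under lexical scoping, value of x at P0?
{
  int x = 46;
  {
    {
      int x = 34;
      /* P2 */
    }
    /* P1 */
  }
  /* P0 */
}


x declared in the same block as P0
x = 46


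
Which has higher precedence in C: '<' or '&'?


'<' is relational (level 7); '&' is bitwise AND (level 5)
Higher level binds tighter
'<' has higher precedence than '&'


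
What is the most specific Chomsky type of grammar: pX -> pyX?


LHS has context (more than one symbol) and |LHS| ≤ |RHS|
Classification: Type 1 (Context-Sensitive)


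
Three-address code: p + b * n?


Break into single-operator statements:
t1 = b * n
t2 = p + t1


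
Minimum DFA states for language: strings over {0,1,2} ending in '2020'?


Track the longest suffix of input matching a prefix of '2020': 5 classes (prefixes of length 0..4)
Minimal DFA: 5 states


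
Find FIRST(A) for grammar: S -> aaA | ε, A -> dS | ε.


Per alternative of A: FIRST(dS) = {d}; FIRST(ε) = {ε}
FIRST(A) = {d, ε}


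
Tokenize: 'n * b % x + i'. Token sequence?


Scan left to right, longest-match per lexeme
Tokens: ID(n), OP(*), ID(b), OP(%), ID(x), OP(+), ID(i)


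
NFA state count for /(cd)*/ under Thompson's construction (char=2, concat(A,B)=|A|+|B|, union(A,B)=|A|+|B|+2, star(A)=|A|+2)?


Syntax tree has 2 char leaf(s), 0 union(s), 1 star(s)
chars contribute 2×2 = 4; each union adds +2; each star adds +2
Total: 4 + 0 + 2 = 6 states


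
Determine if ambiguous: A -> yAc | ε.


balanced y^n…c^n: each string has a unique parse
Unambiguous


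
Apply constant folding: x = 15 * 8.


15 * 8 = 120 at compile time
Optimized: x = 120


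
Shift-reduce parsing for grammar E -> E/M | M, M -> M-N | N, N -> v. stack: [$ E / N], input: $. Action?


'N' (not preceded by M-) is the handle for M -> N
Action: reduce (M -> N)


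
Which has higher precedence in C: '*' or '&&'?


'*' is multiplicative (level 10); '&&' is logical AND (level 2)
Higher level binds tighter
'*' has higher precedence than '&&'


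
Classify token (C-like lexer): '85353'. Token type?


Pattern: digits only
Type: INTEGER_LITERAL


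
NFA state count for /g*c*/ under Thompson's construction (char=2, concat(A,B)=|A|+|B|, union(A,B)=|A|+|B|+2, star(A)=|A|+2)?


Syntax tree has 2 char leaf(s), 0 union(s), 2 star(s)
chars contribute 2×2 = 4; each union adds +2; each star adds +2
Total: 4 + 0 + 4 = 8 states


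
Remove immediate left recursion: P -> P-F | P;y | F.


Left-recursive alternatives: P-F, P;y; non-recursive: F
Introduce P': P -> FP', P' -> -FP' | ;yP' | ε


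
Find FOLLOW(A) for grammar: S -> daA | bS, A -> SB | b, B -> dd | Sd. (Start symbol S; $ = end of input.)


$ ∈ FOLLOW(S). For each A -> αBβ: add FIRST(β)\{ε} to FOLLOW(B); if β nullable, add FOLLOW(A).
FOLLOW(A) = {$, b, d}


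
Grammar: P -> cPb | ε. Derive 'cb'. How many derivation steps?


Derivation: P => cPb => cb
Steps: 2


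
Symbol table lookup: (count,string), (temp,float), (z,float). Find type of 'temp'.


Lookup 'temp' → type float


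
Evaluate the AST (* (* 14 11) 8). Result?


Evaluate inner: (* 14 11) = 154
Evaluate root: (* 154 8) = 1232
Result: 1232


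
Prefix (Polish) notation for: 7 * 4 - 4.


left-to-right (same/higher precedence on left): tree is (- (* 7 4) 4)
Prefix: - * 7 4 4


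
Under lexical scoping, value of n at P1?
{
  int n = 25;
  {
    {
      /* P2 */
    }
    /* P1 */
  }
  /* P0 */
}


P1's block does not declare n; resolves to the enclosing declaration at depth 0
n = 25


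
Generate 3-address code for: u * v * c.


Break into single-operator statements:
t1 = u * v
t2 = t1 * c


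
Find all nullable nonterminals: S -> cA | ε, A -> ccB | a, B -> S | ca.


A nonterminal is nullable iff some alternative derives ε (directly, or every symbol in it is nullable)
Nullable: {B, S}


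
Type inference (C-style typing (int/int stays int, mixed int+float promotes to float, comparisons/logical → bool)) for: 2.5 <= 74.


Operand types: float <= int
Rule: comparison yields bool
Result type: bool


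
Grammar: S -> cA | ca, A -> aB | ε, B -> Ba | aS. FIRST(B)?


Per alternative of B: FIRST(Ba) = {a}; FIRST(aS) = {a}
FIRST(B) = {a}


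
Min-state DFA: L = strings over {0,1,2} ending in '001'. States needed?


Track the longest suffix of input matching a prefix of '001': 4 classes (prefixes of length 0..3)
Minimal DFA: 4 states


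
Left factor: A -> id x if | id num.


Common prefix: 'id'
Factored: A -> id A', A' -> x if | num


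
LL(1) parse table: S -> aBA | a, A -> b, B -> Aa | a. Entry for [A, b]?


For [A, b]: 'b' ∈ FIRST(b)
Entry: A -> b


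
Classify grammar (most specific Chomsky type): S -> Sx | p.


Left-linear: every RHS is a terminal or one nonterminal followed by a terminal
Classification: Type 3 (Regular)


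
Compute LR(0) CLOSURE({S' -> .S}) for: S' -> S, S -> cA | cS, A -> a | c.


Start: S' -> .S
For each item with dot before a nonterminal B, add B -> .γ for every B-production
Closure: [S' -> .S, S -> .cA, S -> .cS]


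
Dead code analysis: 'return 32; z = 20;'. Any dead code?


statement follows a return and is unreachable
Dead: 'z = 20'


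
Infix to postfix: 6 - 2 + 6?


Left to right (same or higher precedence on left)
Postfix: 6 2 - 6 +


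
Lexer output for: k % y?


Scan left to right, longest-match per lexeme
Tokens: ID(k), OP(%), ID(y)


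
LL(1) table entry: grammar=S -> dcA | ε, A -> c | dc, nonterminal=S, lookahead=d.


For [S, d]: 'd' ∈ FIRST(dcA)
Entry: S -> dcA


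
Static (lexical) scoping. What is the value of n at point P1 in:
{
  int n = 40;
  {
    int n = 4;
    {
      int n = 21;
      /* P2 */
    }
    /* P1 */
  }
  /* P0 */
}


n declared in the same block as P1
n = 4


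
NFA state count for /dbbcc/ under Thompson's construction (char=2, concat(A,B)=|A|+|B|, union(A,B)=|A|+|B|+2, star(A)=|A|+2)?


Syntax tree has 5 char leaf(s), 0 union(s), 0 star(s)
chars contribute 5×2 = 10; each union adds +2; each star adds +2
Total: 10 + 0 + 0 = 10 states


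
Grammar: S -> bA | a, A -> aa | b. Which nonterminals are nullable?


A nonterminal is nullable iff some alternative derives ε (directly, or every symbol in it is nullable)
Nullable: {}


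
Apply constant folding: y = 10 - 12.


10 - 12 = -2 at compile time
Optimized: y = -2


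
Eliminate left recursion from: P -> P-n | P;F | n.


Left-recursive alternatives: P-n, P;F; non-recursive: n
Introduce P': P -> nP', P' -> -nP' | ;FP' | ε


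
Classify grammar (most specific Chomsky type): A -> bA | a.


Right-linear: every RHS is a terminal or a terminal followed by one nonterminal
Classification: Type 3 (Regular)


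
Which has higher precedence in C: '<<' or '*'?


'*' is multiplicative (level 10); '<<' is shift (level 8)
Higher level binds tighter
'*' has higher precedence than '<<'


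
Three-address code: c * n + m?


Break into single-operator statements:
t1 = c * n
t2 = t1 + m


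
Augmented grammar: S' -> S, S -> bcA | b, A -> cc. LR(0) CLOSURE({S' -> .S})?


Start: S' -> .S
For each item with dot before a nonterminal B, add B -> .γ for every B-production
Closure: [S' -> .S, S -> .bcA, S -> .b]


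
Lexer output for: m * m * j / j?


Scan left to right, longest-match per lexeme
Tokens: ID(m), OP(*), ID(m), OP(*), ID(j), OP(/), ID(j)


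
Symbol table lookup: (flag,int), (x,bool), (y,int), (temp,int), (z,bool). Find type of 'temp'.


Lookup 'temp' → type int


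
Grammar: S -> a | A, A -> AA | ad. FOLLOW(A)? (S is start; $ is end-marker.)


$ ∈ FOLLOW(S). For each A -> αBβ: add FIRST(β)\{ε} to FOLLOW(B); if β nullable, add FOLLOW(A).
FOLLOW(A) = {$, a}


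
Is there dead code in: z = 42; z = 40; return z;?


first assignment to z is overwritten before any read
Dead: 'z = 42'


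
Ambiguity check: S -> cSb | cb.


balanced c^n…b^n: each string has a unique parse
Unambiguous


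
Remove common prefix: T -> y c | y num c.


Common prefix: 'y'
Factored: T -> y T', T' -> c | num c


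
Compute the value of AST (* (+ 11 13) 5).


Evaluate inner: (+ 11 13) = 24
Evaluate root: (* 24 5) = 120
Result: 120


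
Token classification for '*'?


Pattern: operator symbol
Type: OPERATOR


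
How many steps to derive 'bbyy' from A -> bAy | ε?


Derivation: A => bAy => bbAyy => bbyy
Steps: 3


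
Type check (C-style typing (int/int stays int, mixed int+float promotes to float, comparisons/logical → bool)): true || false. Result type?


Operand types: bool || bool
Rule: logical operators take bool operands and yield bool
Result type: bool


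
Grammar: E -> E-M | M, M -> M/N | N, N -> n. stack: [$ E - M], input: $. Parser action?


handle 'E-M' on top; lookahead ∈ FOLLOW(E) = {-, $}
Action: reduce (E -> E-M)


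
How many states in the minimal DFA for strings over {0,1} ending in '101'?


Track the longest suffix of input matching a prefix of '101': 4 classes (prefixes of length 0..3)
Minimal DFA: 4 states


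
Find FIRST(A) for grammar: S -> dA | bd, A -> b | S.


Per alternative of A: FIRST(b) = {b}; FIRST(S) = {b, d}
FIRST(A) = {b, d}


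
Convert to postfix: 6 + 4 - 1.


Left to right (same or higher precedence on left)
Postfix: 6 4 + 1 -


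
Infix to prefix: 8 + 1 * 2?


'*' binds tighter: tree is (+ 8 (* 1 2))
Prefix: + 8 * 1 2


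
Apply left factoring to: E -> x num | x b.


Common prefix: 'x'
Factored: E -> x E', E' -> num | b


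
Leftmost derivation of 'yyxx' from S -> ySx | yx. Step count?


Derivation: S => ySx => yyxx
Steps: 2


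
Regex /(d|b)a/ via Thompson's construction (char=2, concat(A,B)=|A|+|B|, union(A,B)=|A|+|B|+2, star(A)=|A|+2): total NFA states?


Syntax tree has 3 char leaf(s), 1 union(s), 0 star(s)
chars contribute 3×2 = 6; each union adds +2; each star adds +2
Total: 6 + 2 + 0 = 8 states


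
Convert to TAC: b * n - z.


Break into single-operator statements:
t1 = b * n
t2 = t1 - z


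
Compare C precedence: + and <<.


'+' is additive (level 9); '<<' is shift (level 8)
Higher level binds tighter
'+' has higher precedence than '<<'


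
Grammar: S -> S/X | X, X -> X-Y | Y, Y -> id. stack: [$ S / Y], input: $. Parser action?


'Y' (not preceded by X-) is the handle for X -> Y
Action: reduce (X -> Y)


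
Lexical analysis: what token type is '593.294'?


Pattern: digits with a decimal point
Type: FLOAT_LITERAL


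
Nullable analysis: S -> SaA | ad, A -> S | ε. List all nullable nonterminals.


A nonterminal is nullable iff some alternative derives ε (directly, or every symbol in it is nullable)
Nullable: {A}


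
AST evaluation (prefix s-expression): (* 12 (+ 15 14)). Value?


Evaluate inner: (+ 15 14) = 29
Evaluate root: (* 12 29) = 348
Result: 348


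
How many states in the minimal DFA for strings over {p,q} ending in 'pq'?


Track the longest suffix of input matching a prefix of 'pq': 3 classes (prefixes of length 0..2)
Minimal DFA: 3 states


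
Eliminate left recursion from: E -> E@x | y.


Left-recursive alternatives: E@x; non-recursive: y
Introduce E': E -> yE', E' -> @xE' | ε


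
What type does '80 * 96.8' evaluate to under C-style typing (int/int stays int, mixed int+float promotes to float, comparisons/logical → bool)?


Operand types: int * float
Rule: mixed int/float promotes to float; int/int stays int
Result type: float


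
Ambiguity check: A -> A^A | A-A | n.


'n^n-n' has two parse trees (no precedence encoded between ^ and -)
Ambiguous


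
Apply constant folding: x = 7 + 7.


7 + 7 = 14 at compile time
Optimized: x = 14


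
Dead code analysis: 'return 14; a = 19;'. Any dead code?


statement follows a return and is unreachable
Dead: 'a = 19'


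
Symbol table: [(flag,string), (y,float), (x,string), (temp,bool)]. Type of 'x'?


Lookup 'x' → type string


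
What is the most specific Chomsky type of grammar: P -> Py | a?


Left-linear: every RHS is a terminal or one nonterminal followed by a terminal
Classification: Type 3 (Regular)


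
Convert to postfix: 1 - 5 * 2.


* has higher precedence, evaluate 5*2 first
Postfix: 1 5 2 * -


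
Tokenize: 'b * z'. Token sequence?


Scan left to right, longest-match per lexeme
Tokens: ID(b), OP(*), ID(z)


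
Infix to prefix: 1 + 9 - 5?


left-to-right (same/higher precedence on left): tree is (- (+ 1 9) 5)
Prefix: - + 1 9 5


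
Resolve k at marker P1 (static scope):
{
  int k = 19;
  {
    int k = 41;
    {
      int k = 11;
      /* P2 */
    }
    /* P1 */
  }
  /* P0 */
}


k declared in the same block as P1
k = 41


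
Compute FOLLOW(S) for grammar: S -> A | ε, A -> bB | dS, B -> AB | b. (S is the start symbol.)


$ ∈ FOLLOW(S). For each A -> αBβ: add FIRST(β)\{ε} to FOLLOW(B); if β nullable, add FOLLOW(A).
FOLLOW(S) = {$, b, d}


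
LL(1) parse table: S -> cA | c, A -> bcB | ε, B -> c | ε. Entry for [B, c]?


For [B, c]: 'c' ∈ FIRST(c)
Entry: B -> c


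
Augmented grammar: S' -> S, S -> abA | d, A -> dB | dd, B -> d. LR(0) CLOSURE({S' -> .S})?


Start: S' -> .S
For each item with dot before a nonterminal B, add B -> .γ for every B-production
Closure: [S' -> .S, S -> .abA, S -> .d]


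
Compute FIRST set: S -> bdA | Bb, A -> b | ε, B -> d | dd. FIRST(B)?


Per alternative of B: FIRST(d) = {d}; FIRST(dd) = {d}
FIRST(B) = {d}


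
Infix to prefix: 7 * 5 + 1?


left-to-right (same/higher precedence on left): tree is (+ (* 7 5) 1)
Prefix: + * 7 5 1


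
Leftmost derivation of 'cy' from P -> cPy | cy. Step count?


Derivation: P => cy
Steps: 1


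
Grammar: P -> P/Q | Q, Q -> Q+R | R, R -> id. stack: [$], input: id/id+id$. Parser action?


no handle on stack; shift 'id'
Action: shift


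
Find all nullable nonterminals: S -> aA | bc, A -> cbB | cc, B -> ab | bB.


A nonterminal is nullable iff some alternative derives ε (directly, or every symbol in it is nullable)
Nullable: {}


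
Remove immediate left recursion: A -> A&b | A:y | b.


Left-recursive alternatives: A&b, A:y; non-recursive: b
Introduce A': A -> bA', A' -> &bA' | :yA' | ε


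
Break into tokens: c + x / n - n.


Scan left to right, longest-match per lexeme
Tokens: ID(c), OP(+), ID(x), OP(/), ID(n), OP(-), ID(n)


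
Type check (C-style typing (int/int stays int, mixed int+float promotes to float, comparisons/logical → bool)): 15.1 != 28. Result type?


Operand types: float != int
Rule: comparison yields bool
Result type: bool


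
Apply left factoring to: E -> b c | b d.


Common prefix: 'b'
Factored: E -> b E', E' -> c | d


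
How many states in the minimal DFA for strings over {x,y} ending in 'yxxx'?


Track the longest suffix of input matching a prefix of 'yxxx': 5 classes (prefixes of length 0..4)
Minimal DFA: 5 states


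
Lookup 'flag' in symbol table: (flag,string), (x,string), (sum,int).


Lookup 'flag' → type string


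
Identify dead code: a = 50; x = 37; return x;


a is assigned but never read
Dead: 'a = 50'


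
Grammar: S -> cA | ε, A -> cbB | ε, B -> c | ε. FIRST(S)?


Per alternative of S: FIRST(cA) = {c}; FIRST(ε) = {ε}
FIRST(S) = {c, ε}


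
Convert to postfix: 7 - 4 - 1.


Left to right (same or higher precedence on left)
Postfix: 7 4 - 1 -


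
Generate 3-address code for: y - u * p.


Break into single-operator statements:
t1 = u * p
t2 = y - t1


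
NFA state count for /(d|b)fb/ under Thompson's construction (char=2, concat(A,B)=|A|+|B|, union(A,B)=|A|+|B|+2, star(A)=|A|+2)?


Syntax tree has 4 char leaf(s), 1 union(s), 0 star(s)
chars contribute 4×2 = 8; each union adds +2; each star adds +2
Total: 8 + 2 + 0 = 10 states


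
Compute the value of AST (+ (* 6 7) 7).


Evaluate inner: (* 6 7) = 42
Evaluate root: (+ 42 7) = 49
Result: 49


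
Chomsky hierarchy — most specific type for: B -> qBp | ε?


Single nonterminal LHS, but q^n p^n is not regular
Classification: Type 2 (Context-Free)


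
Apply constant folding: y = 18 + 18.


18 + 18 = 36 at compile time
Optimized: y = 36


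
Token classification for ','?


Pattern: delimiter/punctuation
Type: PUNCTUATION


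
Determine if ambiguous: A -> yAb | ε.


balanced y^n…b^n: each string has a unique parse
Unambiguous


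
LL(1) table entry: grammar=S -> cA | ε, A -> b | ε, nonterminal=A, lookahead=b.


For [A, b]: 'b' ∈ FIRST(b)
Entry: A -> b


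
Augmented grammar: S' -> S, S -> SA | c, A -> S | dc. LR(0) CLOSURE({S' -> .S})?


Start: S' -> .S
For each item with dot before a nonterminal B, add B -> .γ for every B-production
Closure: [S' -> .S, S -> .SA, S -> .c]


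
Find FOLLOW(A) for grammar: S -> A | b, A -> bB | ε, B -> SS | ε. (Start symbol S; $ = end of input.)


$ ∈ FOLLOW(S). For each A -> αBβ: add FIRST(β)\{ε} to FOLLOW(B); if β nullable, add FOLLOW(A).
FOLLOW(A) = {$, b}


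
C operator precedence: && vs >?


'>' is relational (level 7); '&&' is logical AND (level 2)
Higher level binds tighter
'>' has higher precedence than '&&'


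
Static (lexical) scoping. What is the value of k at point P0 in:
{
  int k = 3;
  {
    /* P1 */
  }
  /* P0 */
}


k declared in the same block as P0
k = 3


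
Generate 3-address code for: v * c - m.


Break into single-operator statements:
t1 = v * c
t2 = t1 - m


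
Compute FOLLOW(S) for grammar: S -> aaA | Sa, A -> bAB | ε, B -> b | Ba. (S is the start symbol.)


$ ∈ FOLLOW(S). For each A -> αBβ: add FIRST(β)\{ε} to FOLLOW(B); if β nullable, add FOLLOW(A).
FOLLOW(S) = {$, a}


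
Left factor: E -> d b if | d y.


Common prefix: 'd'
Factored: E -> d E', E' -> b if | y


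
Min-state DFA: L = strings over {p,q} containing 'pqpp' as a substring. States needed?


KMP-style automaton: 4 progress states + 1 absorbing accept = 5
Minimal DFA: 5 states


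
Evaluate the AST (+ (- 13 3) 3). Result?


Evaluate inner: (- 13 3) = 10
Evaluate root: (+ 10 3) = 13
Result: 13


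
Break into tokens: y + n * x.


Scan left to right, longest-match per lexeme
Tokens: ID(y), OP(+), ID(n), OP(*), ID(x)


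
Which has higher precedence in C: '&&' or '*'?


'*' is multiplicative (level 10); '&&' is logical AND (level 2)
Higher level binds tighter
'*' has higher precedence than '&&'


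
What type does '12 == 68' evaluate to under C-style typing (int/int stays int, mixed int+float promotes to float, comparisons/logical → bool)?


Operand types: int == int
Rule: comparison yields bool
Result type: bool


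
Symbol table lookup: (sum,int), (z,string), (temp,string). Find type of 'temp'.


Lookup 'temp' → type string


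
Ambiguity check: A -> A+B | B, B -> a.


precedence layered via separate nonterminal B: deterministic
Unambiguous


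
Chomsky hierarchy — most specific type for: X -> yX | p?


Right-linear: every RHS is a terminal or a terminal followed by one nonterminal
Classification: Type 3 (Regular)


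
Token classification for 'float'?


Pattern: reserved word
Type: KEYWORD


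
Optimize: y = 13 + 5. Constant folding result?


13 + 5 = 18 at compile time
Optimized: y = 18


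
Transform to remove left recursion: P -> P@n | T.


Left-recursive alternatives: P@n; non-recursive: T
Introduce P': P -> TP', P' -> @nP' | ε


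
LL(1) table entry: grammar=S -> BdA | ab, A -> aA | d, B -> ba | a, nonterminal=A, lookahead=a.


For [A, a]: 'a' ∈ FIRST(aA)
Entry: A -> aA


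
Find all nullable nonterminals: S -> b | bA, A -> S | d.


A nonterminal is nullable iff some alternative derives ε (directly, or every symbol in it is nullable)
Nullable: {}


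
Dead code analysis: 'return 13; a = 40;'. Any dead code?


statement follows a return and is unreachable
Dead: 'a = 40'


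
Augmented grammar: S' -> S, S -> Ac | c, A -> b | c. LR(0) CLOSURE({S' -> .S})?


Start: S' -> .S
For each item with dot before a nonterminal B, add B -> .γ for every B-production
Closure: [S' -> .S, S -> .Ac, S -> .c, A -> .b, A -> .c]


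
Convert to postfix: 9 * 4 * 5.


Left to right (same or higher precedence on left)
Postfix: 9 4 * 5 *


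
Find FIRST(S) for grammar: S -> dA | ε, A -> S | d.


Per alternative of S: FIRST(dA) = {d}; FIRST(ε) = {ε}
FIRST(S) = {d, ε}


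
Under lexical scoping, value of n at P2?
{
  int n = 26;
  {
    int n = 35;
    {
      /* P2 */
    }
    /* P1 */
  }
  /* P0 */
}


P2's block does not declare n; resolves to the enclosing declaration at depth 1
n = 35


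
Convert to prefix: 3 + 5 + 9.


left-to-right (same/higher precedence on left): tree is (+ (+ 3 5) 9)
Prefix: + + 3 5 9


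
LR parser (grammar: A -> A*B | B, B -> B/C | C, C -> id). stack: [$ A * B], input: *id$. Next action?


handle 'A*B' on top; lookahead ∈ FOLLOW(A) = {*, $}
Action: reduce (A -> A*B)


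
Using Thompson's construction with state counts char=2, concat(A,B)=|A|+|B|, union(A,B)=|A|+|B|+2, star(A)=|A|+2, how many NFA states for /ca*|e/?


Syntax tree has 3 char leaf(s), 1 union(s), 1 star(s)
chars contribute 3×2 = 6; each union adds +2; each star adds +2
Total: 6 + 2 + 2 = 10 states


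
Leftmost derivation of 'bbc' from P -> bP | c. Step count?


Derivation: P => bP => bbP => bbc
Steps: 3


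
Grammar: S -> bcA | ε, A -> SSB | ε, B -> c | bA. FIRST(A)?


Per alternative of A: FIRST(SSB) = {b, c}; FIRST(ε) = {ε}
FIRST(A) = {b, c, ε}


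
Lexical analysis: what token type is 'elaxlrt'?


Pattern: letter/underscore followed by alphanumerics, not a keyword
Type: IDENTIFIER


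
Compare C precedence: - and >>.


'-' is additive (level 9); '>>' is shift (level 8)
Higher level binds tighter
'-' has higher precedence than '>>'


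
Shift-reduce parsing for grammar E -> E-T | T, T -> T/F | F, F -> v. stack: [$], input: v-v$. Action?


no handle on stack; shift 'v'
Action: shift


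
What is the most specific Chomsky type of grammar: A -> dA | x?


Right-linear: every RHS is a terminal or a terminal followed by one nonterminal
Classification: Type 3 (Regular)


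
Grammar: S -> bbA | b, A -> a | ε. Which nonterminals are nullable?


A nonterminal is nullable iff some alternative derives ε (directly, or every symbol in it is nullable)
Nullable: {A}


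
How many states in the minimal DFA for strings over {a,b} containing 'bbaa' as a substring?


KMP-style automaton: 4 progress states + 1 absorbing accept = 5
Minimal DFA: 5 states


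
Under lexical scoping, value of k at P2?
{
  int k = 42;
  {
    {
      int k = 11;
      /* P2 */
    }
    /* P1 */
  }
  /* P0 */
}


k declared in the same block as P2
k = 11


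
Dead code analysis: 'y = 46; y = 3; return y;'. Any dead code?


first assignment to y is overwritten before any read
Dead: 'y = 46'


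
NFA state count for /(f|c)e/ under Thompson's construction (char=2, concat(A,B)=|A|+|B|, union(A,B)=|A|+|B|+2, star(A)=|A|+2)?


Syntax tree has 3 char leaf(s), 1 union(s), 0 star(s)
chars contribute 3×2 = 6; each union adds +2; each star adds +2
Total: 6 + 2 + 0 = 8 states


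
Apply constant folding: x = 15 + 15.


15 + 15 = 30 at compile time
Optimized: x = 30


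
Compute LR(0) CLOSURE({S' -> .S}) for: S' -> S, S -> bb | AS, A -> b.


Start: S' -> .S
For each item with dot before a nonterminal B, add B -> .γ for every B-production
Closure: [S' -> .S, S -> .bb, S -> .AS, A -> .b]


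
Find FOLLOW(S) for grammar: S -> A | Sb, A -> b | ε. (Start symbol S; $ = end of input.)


$ ∈ FOLLOW(S). For each A -> αBβ: add FIRST(β)\{ε} to FOLLOW(B); if β nullable, add FOLLOW(A).
FOLLOW(S) = {$, b}


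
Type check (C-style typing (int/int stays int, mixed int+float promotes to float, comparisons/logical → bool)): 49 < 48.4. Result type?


Operand types: int < float
Rule: comparison yields bool
Result type: bool


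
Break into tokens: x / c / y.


Scan left to right, longest-match per lexeme
Tokens: ID(x), OP(/), ID(c), OP(/), ID(y)


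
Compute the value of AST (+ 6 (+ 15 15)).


Evaluate inner: (+ 15 15) = 30
Evaluate root: (+ 6 30) = 36
Result: 36


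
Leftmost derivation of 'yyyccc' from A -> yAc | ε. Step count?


Derivation: A => yAc => yyAcc => yyyAccc => yyyccc
Steps: 4


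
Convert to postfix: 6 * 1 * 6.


Left to right (same or higher precedence on left)
Postfix: 6 1 * 6 *


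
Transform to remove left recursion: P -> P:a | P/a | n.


Left-recursive alternatives: P:a, P/a; non-recursive: n
Introduce P': P -> nP', P' -> :aP' | /aP' | ε


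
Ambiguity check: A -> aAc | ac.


balanced a^n…c^n: each string has a unique parse
Unambiguous


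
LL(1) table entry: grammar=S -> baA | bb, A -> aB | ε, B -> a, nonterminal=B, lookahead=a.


For [B, a]: 'a' ∈ FIRST(a)
Entry: B -> a


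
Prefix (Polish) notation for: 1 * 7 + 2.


left-to-right (same/higher precedence on left): tree is (+ (* 1 7) 2)
Prefix: + * 1 7 2


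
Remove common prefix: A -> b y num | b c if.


Common prefix: 'b'
Factored: A -> b A', A' -> y num | c if


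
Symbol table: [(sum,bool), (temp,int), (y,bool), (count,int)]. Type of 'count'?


Lookup 'count' → type int


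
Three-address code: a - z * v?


Break into single-operator statements:
t1 = z * v
t2 = a - t1


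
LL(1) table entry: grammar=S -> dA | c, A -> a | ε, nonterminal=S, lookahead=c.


For [S, c]: 'c' ∈ FIRST(c)
Entry: S -> c


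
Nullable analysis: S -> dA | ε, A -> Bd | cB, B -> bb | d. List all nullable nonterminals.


A nonterminal is nullable iff some alternative derives ε (directly, or every symbol in it is nullable)
Nullable: {S}


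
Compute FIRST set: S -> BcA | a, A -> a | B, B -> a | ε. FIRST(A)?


Per alternative of A: FIRST(a) = {a}; FIRST(B) = {a, ε}
FIRST(A) = {a, ε}


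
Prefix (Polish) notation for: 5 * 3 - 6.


left-to-right (same/higher precedence on left): tree is (- (* 5 3) 6)
Prefix: - * 5 3 6


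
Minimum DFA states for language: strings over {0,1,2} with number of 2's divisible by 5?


Track (count of 2) mod 5: states 0..4, accept at 0
Minimal DFA: 5 states


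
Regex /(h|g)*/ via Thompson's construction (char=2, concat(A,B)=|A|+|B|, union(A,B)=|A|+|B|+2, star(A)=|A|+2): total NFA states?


Syntax tree has 2 char leaf(s), 1 union(s), 1 star(s)
chars contribute 2×2 = 4; each union adds +2; each star adds +2
Total: 4 + 2 + 2 = 8 states


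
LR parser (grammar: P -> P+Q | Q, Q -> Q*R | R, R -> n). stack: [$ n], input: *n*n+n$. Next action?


'n' on top is the handle for R -> n
Action: reduce (R -> n)


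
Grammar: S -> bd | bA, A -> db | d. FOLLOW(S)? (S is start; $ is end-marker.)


$ ∈ FOLLOW(S). For each A -> αBβ: add FIRST(β)\{ε} to FOLLOW(B); if β nullable, add FOLLOW(A).
FOLLOW(S) = {$}


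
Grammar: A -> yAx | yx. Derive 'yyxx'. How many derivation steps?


Derivation: A => yAx => yyxx
Steps: 2


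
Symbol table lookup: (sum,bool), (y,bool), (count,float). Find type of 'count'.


Lookup 'count' → type float


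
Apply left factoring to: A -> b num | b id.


Common prefix: 'b'
Factored: A -> b A', A' -> num | id


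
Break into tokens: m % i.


Scan left to right, longest-match per lexeme
Tokens: ID(m), OP(%), ID(i)


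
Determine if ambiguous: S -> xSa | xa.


balanced x^n…a^n: each string has a unique parse
Unambiguous


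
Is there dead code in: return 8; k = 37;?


statement follows a return and is unreachable
Dead: 'k = 37'


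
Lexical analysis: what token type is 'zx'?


Pattern: letter/underscore followed by alphanumerics, not a keyword
Type: IDENTIFIER


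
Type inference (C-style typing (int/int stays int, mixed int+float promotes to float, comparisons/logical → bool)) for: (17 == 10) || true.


Operand types: bool || bool
Rule: logical operators take bool operands and yield bool
Result type: bool


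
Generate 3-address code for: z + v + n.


Break into single-operator statements:
t1 = z + v
t2 = t1 + n


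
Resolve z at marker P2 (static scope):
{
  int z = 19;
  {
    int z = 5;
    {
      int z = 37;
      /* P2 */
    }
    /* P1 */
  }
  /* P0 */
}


z declared in the same block as P2
z = 37


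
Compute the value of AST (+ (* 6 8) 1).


Evaluate inner: (* 6 8) = 48
Evaluate root: (+ 48 1) = 49
Result: 49


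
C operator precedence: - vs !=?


'-' is additive (level 9); '!=' is equality (level 6)
Higher level binds tighter
'-' has higher precedence than '!='


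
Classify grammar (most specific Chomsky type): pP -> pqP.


LHS has context (more than one symbol) and |LHS| ≤ |RHS|
Classification: Type 1 (Context-Sensitive)


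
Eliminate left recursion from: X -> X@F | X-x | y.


Left-recursive alternatives: X@F, X-x; non-recursive: y
Introduce X': X -> yX', X' -> @FX' | -xX' | ε


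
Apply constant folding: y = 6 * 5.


6 * 5 = 30 at compile time
Optimized: y = 30


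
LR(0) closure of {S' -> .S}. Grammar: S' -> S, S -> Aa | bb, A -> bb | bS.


Start: S' -> .S
For each item with dot before a nonterminal B, add B -> .γ for every B-production
Closure: [S' -> .S, S -> .Aa, S -> .bb, A -> .bb, A -> .bS]


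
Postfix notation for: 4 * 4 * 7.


Left to right (same or higher precedence on left)
Postfix: 4 4 * 7 *


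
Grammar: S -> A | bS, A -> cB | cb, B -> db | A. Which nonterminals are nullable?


A nonterminal is nullable iff some alternative derives ε (directly, or every symbol in it is nullable)
Nullable: {}
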